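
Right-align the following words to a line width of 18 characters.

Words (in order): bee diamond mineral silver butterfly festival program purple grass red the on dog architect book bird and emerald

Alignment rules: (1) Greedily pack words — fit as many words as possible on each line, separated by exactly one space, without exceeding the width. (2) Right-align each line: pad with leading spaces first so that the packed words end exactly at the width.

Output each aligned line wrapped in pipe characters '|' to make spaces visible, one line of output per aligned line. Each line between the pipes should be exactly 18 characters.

Line 1: ['bee', 'diamond'] (min_width=11, slack=7)
Line 2: ['mineral', 'silver'] (min_width=14, slack=4)
Line 3: ['butterfly', 'festival'] (min_width=18, slack=0)
Line 4: ['program', 'purple'] (min_width=14, slack=4)
Line 5: ['grass', 'red', 'the', 'on'] (min_width=16, slack=2)
Line 6: ['dog', 'architect', 'book'] (min_width=18, slack=0)
Line 7: ['bird', 'and', 'emerald'] (min_width=16, slack=2)

Answer: |       bee diamond|
|    mineral silver|
|butterfly festival|
|    program purple|
|  grass red the on|
|dog architect book|
|  bird and emerald|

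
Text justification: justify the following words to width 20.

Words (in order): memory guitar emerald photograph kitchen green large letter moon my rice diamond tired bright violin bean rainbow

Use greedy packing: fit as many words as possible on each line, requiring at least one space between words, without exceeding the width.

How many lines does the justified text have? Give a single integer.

Answer: 6

Derivation:
Line 1: ['memory', 'guitar'] (min_width=13, slack=7)
Line 2: ['emerald', 'photograph'] (min_width=18, slack=2)
Line 3: ['kitchen', 'green', 'large'] (min_width=19, slack=1)
Line 4: ['letter', 'moon', 'my', 'rice'] (min_width=19, slack=1)
Line 5: ['diamond', 'tired', 'bright'] (min_width=20, slack=0)
Line 6: ['violin', 'bean', 'rainbow'] (min_width=19, slack=1)
Total lines: 6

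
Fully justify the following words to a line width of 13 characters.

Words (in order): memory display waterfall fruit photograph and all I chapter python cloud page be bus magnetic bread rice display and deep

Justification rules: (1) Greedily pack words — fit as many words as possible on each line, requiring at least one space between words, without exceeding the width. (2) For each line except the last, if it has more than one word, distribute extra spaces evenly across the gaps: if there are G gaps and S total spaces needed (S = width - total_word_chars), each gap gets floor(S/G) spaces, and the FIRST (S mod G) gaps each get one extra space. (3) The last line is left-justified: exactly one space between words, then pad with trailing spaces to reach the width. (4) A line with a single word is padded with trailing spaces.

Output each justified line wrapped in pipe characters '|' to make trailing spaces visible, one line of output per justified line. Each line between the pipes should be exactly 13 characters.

Answer: |memory       |
|display      |
|waterfall    |
|fruit        |
|photograph   |
|and   all   I|
|chapter      |
|python  cloud|
|page  be  bus|
|magnetic     |
|bread    rice|
|display   and|
|deep         |

Derivation:
Line 1: ['memory'] (min_width=6, slack=7)
Line 2: ['display'] (min_width=7, slack=6)
Line 3: ['waterfall'] (min_width=9, slack=4)
Line 4: ['fruit'] (min_width=5, slack=8)
Line 5: ['photograph'] (min_width=10, slack=3)
Line 6: ['and', 'all', 'I'] (min_width=9, slack=4)
Line 7: ['chapter'] (min_width=7, slack=6)
Line 8: ['python', 'cloud'] (min_width=12, slack=1)
Line 9: ['page', 'be', 'bus'] (min_width=11, slack=2)
Line 10: ['magnetic'] (min_width=8, slack=5)
Line 11: ['bread', 'rice'] (min_width=10, slack=3)
Line 12: ['display', 'and'] (min_width=11, slack=2)
Line 13: ['deep'] (min_width=4, slack=9)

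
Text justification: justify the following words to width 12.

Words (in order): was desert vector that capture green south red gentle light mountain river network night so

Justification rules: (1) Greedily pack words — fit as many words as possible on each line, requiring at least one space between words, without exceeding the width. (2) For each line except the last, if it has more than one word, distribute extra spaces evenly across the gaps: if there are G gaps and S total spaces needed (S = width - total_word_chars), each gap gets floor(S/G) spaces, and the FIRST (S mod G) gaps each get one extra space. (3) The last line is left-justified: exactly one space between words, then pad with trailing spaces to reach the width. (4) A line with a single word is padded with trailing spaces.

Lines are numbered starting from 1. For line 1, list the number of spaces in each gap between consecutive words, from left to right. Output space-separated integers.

Answer: 3

Derivation:
Line 1: ['was', 'desert'] (min_width=10, slack=2)
Line 2: ['vector', 'that'] (min_width=11, slack=1)
Line 3: ['capture'] (min_width=7, slack=5)
Line 4: ['green', 'south'] (min_width=11, slack=1)
Line 5: ['red', 'gentle'] (min_width=10, slack=2)
Line 6: ['light'] (min_width=5, slack=7)
Line 7: ['mountain'] (min_width=8, slack=4)
Line 8: ['river'] (min_width=5, slack=7)
Line 9: ['network'] (min_width=7, slack=5)
Line 10: ['night', 'so'] (min_width=8, slack=4)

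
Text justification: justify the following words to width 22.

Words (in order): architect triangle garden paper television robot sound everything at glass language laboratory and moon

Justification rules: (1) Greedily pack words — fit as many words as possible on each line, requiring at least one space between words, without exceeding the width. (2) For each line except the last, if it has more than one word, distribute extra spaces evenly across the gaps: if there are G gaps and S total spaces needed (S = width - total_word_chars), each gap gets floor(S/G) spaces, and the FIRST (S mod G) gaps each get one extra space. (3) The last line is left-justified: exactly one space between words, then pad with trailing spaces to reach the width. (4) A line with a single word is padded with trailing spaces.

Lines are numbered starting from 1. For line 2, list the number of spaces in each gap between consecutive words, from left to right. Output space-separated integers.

Line 1: ['architect', 'triangle'] (min_width=18, slack=4)
Line 2: ['garden', 'paper'] (min_width=12, slack=10)
Line 3: ['television', 'robot', 'sound'] (min_width=22, slack=0)
Line 4: ['everything', 'at', 'glass'] (min_width=19, slack=3)
Line 5: ['language', 'laboratory'] (min_width=19, slack=3)
Line 6: ['and', 'moon'] (min_width=8, slack=14)

Answer: 11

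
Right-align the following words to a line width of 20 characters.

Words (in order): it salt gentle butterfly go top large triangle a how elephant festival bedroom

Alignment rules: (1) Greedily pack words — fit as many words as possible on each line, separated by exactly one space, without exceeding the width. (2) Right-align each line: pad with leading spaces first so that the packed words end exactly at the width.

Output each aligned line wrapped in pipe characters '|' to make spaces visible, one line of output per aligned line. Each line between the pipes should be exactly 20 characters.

Answer: |      it salt gentle|
|    butterfly go top|
|large triangle a how|
|   elephant festival|
|             bedroom|

Derivation:
Line 1: ['it', 'salt', 'gentle'] (min_width=14, slack=6)
Line 2: ['butterfly', 'go', 'top'] (min_width=16, slack=4)
Line 3: ['large', 'triangle', 'a', 'how'] (min_width=20, slack=0)
Line 4: ['elephant', 'festival'] (min_width=17, slack=3)
Line 5: ['bedroom'] (min_width=7, slack=13)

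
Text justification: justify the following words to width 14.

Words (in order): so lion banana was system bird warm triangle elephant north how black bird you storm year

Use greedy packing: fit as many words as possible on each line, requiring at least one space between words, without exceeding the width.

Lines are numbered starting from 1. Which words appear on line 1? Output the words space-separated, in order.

Answer: so lion banana

Derivation:
Line 1: ['so', 'lion', 'banana'] (min_width=14, slack=0)
Line 2: ['was', 'system'] (min_width=10, slack=4)
Line 3: ['bird', 'warm'] (min_width=9, slack=5)
Line 4: ['triangle'] (min_width=8, slack=6)
Line 5: ['elephant', 'north'] (min_width=14, slack=0)
Line 6: ['how', 'black', 'bird'] (min_width=14, slack=0)
Line 7: ['you', 'storm', 'year'] (min_width=14, slack=0)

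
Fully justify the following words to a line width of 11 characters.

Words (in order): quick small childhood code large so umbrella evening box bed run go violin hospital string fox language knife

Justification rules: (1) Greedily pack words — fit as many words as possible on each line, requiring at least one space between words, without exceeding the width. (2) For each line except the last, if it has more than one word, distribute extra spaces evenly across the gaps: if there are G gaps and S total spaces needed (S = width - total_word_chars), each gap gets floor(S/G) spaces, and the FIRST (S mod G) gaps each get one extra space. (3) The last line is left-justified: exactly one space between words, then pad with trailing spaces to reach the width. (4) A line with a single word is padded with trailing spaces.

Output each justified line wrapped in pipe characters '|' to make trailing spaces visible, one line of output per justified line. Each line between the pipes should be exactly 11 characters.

Answer: |quick small|
|childhood  |
|code  large|
|so umbrella|
|evening box|
|bed  run go|
|violin     |
|hospital   |
|string  fox|
|language   |
|knife      |

Derivation:
Line 1: ['quick', 'small'] (min_width=11, slack=0)
Line 2: ['childhood'] (min_width=9, slack=2)
Line 3: ['code', 'large'] (min_width=10, slack=1)
Line 4: ['so', 'umbrella'] (min_width=11, slack=0)
Line 5: ['evening', 'box'] (min_width=11, slack=0)
Line 6: ['bed', 'run', 'go'] (min_width=10, slack=1)
Line 7: ['violin'] (min_width=6, slack=5)
Line 8: ['hospital'] (min_width=8, slack=3)
Line 9: ['string', 'fox'] (min_width=10, slack=1)
Line 10: ['language'] (min_width=8, slack=3)
Line 11: ['knife'] (min_width=5, slack=6)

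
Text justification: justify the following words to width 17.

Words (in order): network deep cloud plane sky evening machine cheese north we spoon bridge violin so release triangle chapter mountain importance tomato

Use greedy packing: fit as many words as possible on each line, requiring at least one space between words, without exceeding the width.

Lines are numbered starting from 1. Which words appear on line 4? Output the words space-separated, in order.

Answer: cheese north we

Derivation:
Line 1: ['network', 'deep'] (min_width=12, slack=5)
Line 2: ['cloud', 'plane', 'sky'] (min_width=15, slack=2)
Line 3: ['evening', 'machine'] (min_width=15, slack=2)
Line 4: ['cheese', 'north', 'we'] (min_width=15, slack=2)
Line 5: ['spoon', 'bridge'] (min_width=12, slack=5)
Line 6: ['violin', 'so', 'release'] (min_width=17, slack=0)
Line 7: ['triangle', 'chapter'] (min_width=16, slack=1)
Line 8: ['mountain'] (min_width=8, slack=9)
Line 9: ['importance', 'tomato'] (min_width=17, slack=0)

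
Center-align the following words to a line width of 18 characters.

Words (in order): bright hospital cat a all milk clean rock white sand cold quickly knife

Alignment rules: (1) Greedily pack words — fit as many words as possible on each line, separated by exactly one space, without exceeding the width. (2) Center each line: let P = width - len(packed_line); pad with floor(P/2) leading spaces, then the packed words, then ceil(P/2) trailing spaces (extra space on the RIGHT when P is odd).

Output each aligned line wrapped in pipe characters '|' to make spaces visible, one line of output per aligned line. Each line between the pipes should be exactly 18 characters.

Answer: | bright hospital  |
|  cat a all milk  |
| clean rock white |
|sand cold quickly |
|      knife       |

Derivation:
Line 1: ['bright', 'hospital'] (min_width=15, slack=3)
Line 2: ['cat', 'a', 'all', 'milk'] (min_width=14, slack=4)
Line 3: ['clean', 'rock', 'white'] (min_width=16, slack=2)
Line 4: ['sand', 'cold', 'quickly'] (min_width=17, slack=1)
Line 5: ['knife'] (min_width=5, slack=13)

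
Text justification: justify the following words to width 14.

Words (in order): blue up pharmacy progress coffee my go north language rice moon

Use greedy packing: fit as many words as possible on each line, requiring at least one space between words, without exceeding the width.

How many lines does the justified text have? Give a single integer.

Line 1: ['blue', 'up'] (min_width=7, slack=7)
Line 2: ['pharmacy'] (min_width=8, slack=6)
Line 3: ['progress'] (min_width=8, slack=6)
Line 4: ['coffee', 'my', 'go'] (min_width=12, slack=2)
Line 5: ['north', 'language'] (min_width=14, slack=0)
Line 6: ['rice', 'moon'] (min_width=9, slack=5)
Total lines: 6

Answer: 6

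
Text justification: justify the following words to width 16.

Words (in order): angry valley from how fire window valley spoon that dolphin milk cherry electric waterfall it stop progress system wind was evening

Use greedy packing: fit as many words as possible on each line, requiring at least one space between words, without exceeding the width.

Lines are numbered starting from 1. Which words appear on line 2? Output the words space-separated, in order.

Answer: from how fire

Derivation:
Line 1: ['angry', 'valley'] (min_width=12, slack=4)
Line 2: ['from', 'how', 'fire'] (min_width=13, slack=3)
Line 3: ['window', 'valley'] (min_width=13, slack=3)
Line 4: ['spoon', 'that'] (min_width=10, slack=6)
Line 5: ['dolphin', 'milk'] (min_width=12, slack=4)
Line 6: ['cherry', 'electric'] (min_width=15, slack=1)
Line 7: ['waterfall', 'it'] (min_width=12, slack=4)
Line 8: ['stop', 'progress'] (min_width=13, slack=3)
Line 9: ['system', 'wind', 'was'] (min_width=15, slack=1)
Line 10: ['evening'] (min_width=7, slack=9)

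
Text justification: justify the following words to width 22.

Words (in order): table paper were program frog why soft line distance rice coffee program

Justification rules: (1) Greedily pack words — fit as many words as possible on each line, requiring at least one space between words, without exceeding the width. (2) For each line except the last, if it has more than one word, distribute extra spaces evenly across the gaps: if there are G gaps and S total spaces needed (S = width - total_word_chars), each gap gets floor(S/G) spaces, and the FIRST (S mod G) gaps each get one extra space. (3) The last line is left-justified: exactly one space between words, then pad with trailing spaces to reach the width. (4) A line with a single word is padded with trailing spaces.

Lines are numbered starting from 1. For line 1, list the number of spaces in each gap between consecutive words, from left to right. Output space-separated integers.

Line 1: ['table', 'paper', 'were'] (min_width=16, slack=6)
Line 2: ['program', 'frog', 'why', 'soft'] (min_width=21, slack=1)
Line 3: ['line', 'distance', 'rice'] (min_width=18, slack=4)
Line 4: ['coffee', 'program'] (min_width=14, slack=8)

Answer: 4 4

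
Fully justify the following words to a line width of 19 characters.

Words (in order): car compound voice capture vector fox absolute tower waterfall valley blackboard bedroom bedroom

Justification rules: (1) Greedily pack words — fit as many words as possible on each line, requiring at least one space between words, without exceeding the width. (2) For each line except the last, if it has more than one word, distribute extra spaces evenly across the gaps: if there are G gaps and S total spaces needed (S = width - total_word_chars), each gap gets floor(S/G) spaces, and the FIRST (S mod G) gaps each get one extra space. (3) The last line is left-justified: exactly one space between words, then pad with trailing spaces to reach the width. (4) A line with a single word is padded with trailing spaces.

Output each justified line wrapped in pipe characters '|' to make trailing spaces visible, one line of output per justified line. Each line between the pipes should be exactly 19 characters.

Answer: |car  compound voice|
|capture  vector fox|
|absolute      tower|
|waterfall    valley|
|blackboard  bedroom|
|bedroom            |

Derivation:
Line 1: ['car', 'compound', 'voice'] (min_width=18, slack=1)
Line 2: ['capture', 'vector', 'fox'] (min_width=18, slack=1)
Line 3: ['absolute', 'tower'] (min_width=14, slack=5)
Line 4: ['waterfall', 'valley'] (min_width=16, slack=3)
Line 5: ['blackboard', 'bedroom'] (min_width=18, slack=1)
Line 6: ['bedroom'] (min_width=7, slack=12)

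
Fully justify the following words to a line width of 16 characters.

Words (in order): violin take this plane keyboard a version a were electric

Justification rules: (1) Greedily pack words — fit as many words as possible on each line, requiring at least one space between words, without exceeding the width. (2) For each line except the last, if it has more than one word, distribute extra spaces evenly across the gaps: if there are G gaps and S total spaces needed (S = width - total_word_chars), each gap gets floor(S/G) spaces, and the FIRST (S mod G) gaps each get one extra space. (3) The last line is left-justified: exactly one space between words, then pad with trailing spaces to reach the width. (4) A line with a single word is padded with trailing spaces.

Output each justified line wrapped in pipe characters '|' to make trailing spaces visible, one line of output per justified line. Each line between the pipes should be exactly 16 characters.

Answer: |violin take this|
|plane keyboard a|
|version  a  were|
|electric        |

Derivation:
Line 1: ['violin', 'take', 'this'] (min_width=16, slack=0)
Line 2: ['plane', 'keyboard', 'a'] (min_width=16, slack=0)
Line 3: ['version', 'a', 'were'] (min_width=14, slack=2)
Line 4: ['electric'] (min_width=8, slack=8)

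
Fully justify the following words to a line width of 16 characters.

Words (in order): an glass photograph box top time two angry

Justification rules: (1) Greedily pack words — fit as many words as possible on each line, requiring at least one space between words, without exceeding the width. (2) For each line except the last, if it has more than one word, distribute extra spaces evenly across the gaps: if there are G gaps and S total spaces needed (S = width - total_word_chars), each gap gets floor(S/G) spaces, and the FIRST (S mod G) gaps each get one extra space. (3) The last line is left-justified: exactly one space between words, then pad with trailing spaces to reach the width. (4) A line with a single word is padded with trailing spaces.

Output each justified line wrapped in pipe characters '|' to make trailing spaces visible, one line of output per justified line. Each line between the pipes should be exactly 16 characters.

Answer: |an         glass|
|photograph   box|
|top   time   two|
|angry           |

Derivation:
Line 1: ['an', 'glass'] (min_width=8, slack=8)
Line 2: ['photograph', 'box'] (min_width=14, slack=2)
Line 3: ['top', 'time', 'two'] (min_width=12, slack=4)
Line 4: ['angry'] (min_width=5, slack=11)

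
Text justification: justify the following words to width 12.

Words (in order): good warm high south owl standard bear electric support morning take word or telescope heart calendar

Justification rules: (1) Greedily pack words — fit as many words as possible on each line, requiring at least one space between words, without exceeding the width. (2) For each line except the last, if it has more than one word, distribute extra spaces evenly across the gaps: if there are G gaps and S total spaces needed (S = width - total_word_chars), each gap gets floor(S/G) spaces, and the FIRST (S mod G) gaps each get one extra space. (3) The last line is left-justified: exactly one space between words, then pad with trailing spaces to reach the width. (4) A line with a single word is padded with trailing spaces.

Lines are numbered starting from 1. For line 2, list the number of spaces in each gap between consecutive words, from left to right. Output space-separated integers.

Answer: 3

Derivation:
Line 1: ['good', 'warm'] (min_width=9, slack=3)
Line 2: ['high', 'south'] (min_width=10, slack=2)
Line 3: ['owl', 'standard'] (min_width=12, slack=0)
Line 4: ['bear'] (min_width=4, slack=8)
Line 5: ['electric'] (min_width=8, slack=4)
Line 6: ['support'] (min_width=7, slack=5)
Line 7: ['morning', 'take'] (min_width=12, slack=0)
Line 8: ['word', 'or'] (min_width=7, slack=5)
Line 9: ['telescope'] (min_width=9, slack=3)
Line 10: ['heart'] (min_width=5, slack=7)
Line 11: ['calendar'] (min_width=8, slack=4)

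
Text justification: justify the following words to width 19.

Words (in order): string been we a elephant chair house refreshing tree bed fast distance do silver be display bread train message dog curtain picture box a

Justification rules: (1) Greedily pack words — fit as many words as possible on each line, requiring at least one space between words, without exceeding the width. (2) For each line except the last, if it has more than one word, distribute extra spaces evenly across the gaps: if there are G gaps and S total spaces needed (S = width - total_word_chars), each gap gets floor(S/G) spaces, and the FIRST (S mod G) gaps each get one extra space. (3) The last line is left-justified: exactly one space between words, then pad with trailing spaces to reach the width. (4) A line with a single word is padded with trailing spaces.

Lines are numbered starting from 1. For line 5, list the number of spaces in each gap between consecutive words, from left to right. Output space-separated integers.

Answer: 2 1

Derivation:
Line 1: ['string', 'been', 'we', 'a'] (min_width=16, slack=3)
Line 2: ['elephant', 'chair'] (min_width=14, slack=5)
Line 3: ['house', 'refreshing'] (min_width=16, slack=3)
Line 4: ['tree', 'bed', 'fast'] (min_width=13, slack=6)
Line 5: ['distance', 'do', 'silver'] (min_width=18, slack=1)
Line 6: ['be', 'display', 'bread'] (min_width=16, slack=3)
Line 7: ['train', 'message', 'dog'] (min_width=17, slack=2)
Line 8: ['curtain', 'picture', 'box'] (min_width=19, slack=0)
Line 9: ['a'] (min_width=1, slack=18)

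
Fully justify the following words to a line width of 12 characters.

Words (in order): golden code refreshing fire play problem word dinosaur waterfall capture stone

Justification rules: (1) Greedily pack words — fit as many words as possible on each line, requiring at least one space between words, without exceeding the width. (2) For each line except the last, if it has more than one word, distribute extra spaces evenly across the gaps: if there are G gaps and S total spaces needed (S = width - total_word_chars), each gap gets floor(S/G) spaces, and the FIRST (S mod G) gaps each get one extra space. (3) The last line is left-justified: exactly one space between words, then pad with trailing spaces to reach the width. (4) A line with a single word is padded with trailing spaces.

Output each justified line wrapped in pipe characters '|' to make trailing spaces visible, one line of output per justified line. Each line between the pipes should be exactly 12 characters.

Line 1: ['golden', 'code'] (min_width=11, slack=1)
Line 2: ['refreshing'] (min_width=10, slack=2)
Line 3: ['fire', 'play'] (min_width=9, slack=3)
Line 4: ['problem', 'word'] (min_width=12, slack=0)
Line 5: ['dinosaur'] (min_width=8, slack=4)
Line 6: ['waterfall'] (min_width=9, slack=3)
Line 7: ['capture'] (min_width=7, slack=5)
Line 8: ['stone'] (min_width=5, slack=7)

Answer: |golden  code|
|refreshing  |
|fire    play|
|problem word|
|dinosaur    |
|waterfall   |
|capture     |
|stone       |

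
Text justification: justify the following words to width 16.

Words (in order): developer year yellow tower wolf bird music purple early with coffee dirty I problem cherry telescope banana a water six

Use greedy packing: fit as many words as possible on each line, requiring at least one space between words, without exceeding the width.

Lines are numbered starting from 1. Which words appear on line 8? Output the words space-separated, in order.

Answer: banana a water

Derivation:
Line 1: ['developer', 'year'] (min_width=14, slack=2)
Line 2: ['yellow', 'tower'] (min_width=12, slack=4)
Line 3: ['wolf', 'bird', 'music'] (min_width=15, slack=1)
Line 4: ['purple', 'early'] (min_width=12, slack=4)
Line 5: ['with', 'coffee'] (min_width=11, slack=5)
Line 6: ['dirty', 'I', 'problem'] (min_width=15, slack=1)
Line 7: ['cherry', 'telescope'] (min_width=16, slack=0)
Line 8: ['banana', 'a', 'water'] (min_width=14, slack=2)
Line 9: ['six'] (min_width=3, slack=13)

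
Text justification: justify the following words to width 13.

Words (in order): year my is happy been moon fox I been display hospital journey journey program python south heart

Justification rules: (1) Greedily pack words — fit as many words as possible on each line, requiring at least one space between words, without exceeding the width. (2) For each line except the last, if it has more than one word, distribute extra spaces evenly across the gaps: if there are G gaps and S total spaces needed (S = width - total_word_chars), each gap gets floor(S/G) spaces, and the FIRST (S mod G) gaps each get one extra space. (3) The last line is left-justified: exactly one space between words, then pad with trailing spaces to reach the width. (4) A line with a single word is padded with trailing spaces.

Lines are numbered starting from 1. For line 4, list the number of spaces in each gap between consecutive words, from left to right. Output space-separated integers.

Line 1: ['year', 'my', 'is'] (min_width=10, slack=3)
Line 2: ['happy', 'been'] (min_width=10, slack=3)
Line 3: ['moon', 'fox', 'I'] (min_width=10, slack=3)
Line 4: ['been', 'display'] (min_width=12, slack=1)
Line 5: ['hospital'] (min_width=8, slack=5)
Line 6: ['journey'] (min_width=7, slack=6)
Line 7: ['journey'] (min_width=7, slack=6)
Line 8: ['program'] (min_width=7, slack=6)
Line 9: ['python', 'south'] (min_width=12, slack=1)
Line 10: ['heart'] (min_width=5, slack=8)

Answer: 2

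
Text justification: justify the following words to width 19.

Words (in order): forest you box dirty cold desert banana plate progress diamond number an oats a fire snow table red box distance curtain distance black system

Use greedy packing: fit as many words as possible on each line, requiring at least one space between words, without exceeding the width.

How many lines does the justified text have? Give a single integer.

Line 1: ['forest', 'you', 'box'] (min_width=14, slack=5)
Line 2: ['dirty', 'cold', 'desert'] (min_width=17, slack=2)
Line 3: ['banana', 'plate'] (min_width=12, slack=7)
Line 4: ['progress', 'diamond'] (min_width=16, slack=3)
Line 5: ['number', 'an', 'oats', 'a'] (min_width=16, slack=3)
Line 6: ['fire', 'snow', 'table', 'red'] (min_width=19, slack=0)
Line 7: ['box', 'distance'] (min_width=12, slack=7)
Line 8: ['curtain', 'distance'] (min_width=16, slack=3)
Line 9: ['black', 'system'] (min_width=12, slack=7)
Total lines: 9

Answer: 9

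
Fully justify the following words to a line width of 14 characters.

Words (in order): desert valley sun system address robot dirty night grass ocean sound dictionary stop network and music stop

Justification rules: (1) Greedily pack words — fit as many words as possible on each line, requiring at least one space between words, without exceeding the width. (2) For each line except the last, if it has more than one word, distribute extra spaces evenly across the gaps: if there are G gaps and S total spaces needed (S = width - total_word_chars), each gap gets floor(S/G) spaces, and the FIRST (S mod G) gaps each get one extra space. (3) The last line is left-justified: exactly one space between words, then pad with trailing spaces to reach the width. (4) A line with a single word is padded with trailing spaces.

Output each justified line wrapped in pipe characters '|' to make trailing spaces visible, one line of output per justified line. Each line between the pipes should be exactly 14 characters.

Answer: |desert  valley|
|sun     system|
|address  robot|
|dirty    night|
|grass    ocean|
|sound         |
|dictionary    |
|stop   network|
|and music stop|

Derivation:
Line 1: ['desert', 'valley'] (min_width=13, slack=1)
Line 2: ['sun', 'system'] (min_width=10, slack=4)
Line 3: ['address', 'robot'] (min_width=13, slack=1)
Line 4: ['dirty', 'night'] (min_width=11, slack=3)
Line 5: ['grass', 'ocean'] (min_width=11, slack=3)
Line 6: ['sound'] (min_width=5, slack=9)
Line 7: ['dictionary'] (min_width=10, slack=4)
Line 8: ['stop', 'network'] (min_width=12, slack=2)
Line 9: ['and', 'music', 'stop'] (min_width=14, slack=0)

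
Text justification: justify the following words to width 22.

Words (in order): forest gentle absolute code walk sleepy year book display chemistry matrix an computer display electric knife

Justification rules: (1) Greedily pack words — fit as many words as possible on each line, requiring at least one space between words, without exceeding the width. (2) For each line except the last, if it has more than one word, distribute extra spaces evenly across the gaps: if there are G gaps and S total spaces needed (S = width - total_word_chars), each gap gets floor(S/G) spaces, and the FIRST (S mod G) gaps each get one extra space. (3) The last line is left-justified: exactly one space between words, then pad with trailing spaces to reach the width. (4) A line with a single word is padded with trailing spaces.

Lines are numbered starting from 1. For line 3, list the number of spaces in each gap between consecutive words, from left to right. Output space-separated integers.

Answer: 1 1

Derivation:
Line 1: ['forest', 'gentle', 'absolute'] (min_width=22, slack=0)
Line 2: ['code', 'walk', 'sleepy', 'year'] (min_width=21, slack=1)
Line 3: ['book', 'display', 'chemistry'] (min_width=22, slack=0)
Line 4: ['matrix', 'an', 'computer'] (min_width=18, slack=4)
Line 5: ['display', 'electric', 'knife'] (min_width=22, slack=0)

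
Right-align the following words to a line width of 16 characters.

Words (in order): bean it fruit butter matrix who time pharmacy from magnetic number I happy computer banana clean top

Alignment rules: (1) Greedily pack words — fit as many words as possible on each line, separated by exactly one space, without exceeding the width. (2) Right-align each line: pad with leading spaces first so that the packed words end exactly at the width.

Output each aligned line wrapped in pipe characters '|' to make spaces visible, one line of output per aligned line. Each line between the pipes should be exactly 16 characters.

Answer: |   bean it fruit|
|   butter matrix|
|        who time|
|   pharmacy from|
| magnetic number|
|I happy computer|
|banana clean top|

Derivation:
Line 1: ['bean', 'it', 'fruit'] (min_width=13, slack=3)
Line 2: ['butter', 'matrix'] (min_width=13, slack=3)
Line 3: ['who', 'time'] (min_width=8, slack=8)
Line 4: ['pharmacy', 'from'] (min_width=13, slack=3)
Line 5: ['magnetic', 'number'] (min_width=15, slack=1)
Line 6: ['I', 'happy', 'computer'] (min_width=16, slack=0)
Line 7: ['banana', 'clean', 'top'] (min_width=16, slack=0)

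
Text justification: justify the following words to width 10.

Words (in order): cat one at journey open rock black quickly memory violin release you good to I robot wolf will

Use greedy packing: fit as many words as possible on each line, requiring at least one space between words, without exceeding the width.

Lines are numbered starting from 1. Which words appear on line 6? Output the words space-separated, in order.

Line 1: ['cat', 'one', 'at'] (min_width=10, slack=0)
Line 2: ['journey'] (min_width=7, slack=3)
Line 3: ['open', 'rock'] (min_width=9, slack=1)
Line 4: ['black'] (min_width=5, slack=5)
Line 5: ['quickly'] (min_width=7, slack=3)
Line 6: ['memory'] (min_width=6, slack=4)
Line 7: ['violin'] (min_width=6, slack=4)
Line 8: ['release'] (min_width=7, slack=3)
Line 9: ['you', 'good'] (min_width=8, slack=2)
Line 10: ['to', 'I', 'robot'] (min_width=10, slack=0)
Line 11: ['wolf', 'will'] (min_width=9, slack=1)

Answer: memory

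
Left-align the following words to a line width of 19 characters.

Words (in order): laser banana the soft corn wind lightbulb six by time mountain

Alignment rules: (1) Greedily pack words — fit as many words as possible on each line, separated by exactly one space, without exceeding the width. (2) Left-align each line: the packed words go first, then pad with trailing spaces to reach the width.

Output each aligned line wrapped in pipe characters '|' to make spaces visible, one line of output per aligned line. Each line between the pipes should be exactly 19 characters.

Line 1: ['laser', 'banana', 'the'] (min_width=16, slack=3)
Line 2: ['soft', 'corn', 'wind'] (min_width=14, slack=5)
Line 3: ['lightbulb', 'six', 'by'] (min_width=16, slack=3)
Line 4: ['time', 'mountain'] (min_width=13, slack=6)

Answer: |laser banana the   |
|soft corn wind     |
|lightbulb six by   |
|time mountain      |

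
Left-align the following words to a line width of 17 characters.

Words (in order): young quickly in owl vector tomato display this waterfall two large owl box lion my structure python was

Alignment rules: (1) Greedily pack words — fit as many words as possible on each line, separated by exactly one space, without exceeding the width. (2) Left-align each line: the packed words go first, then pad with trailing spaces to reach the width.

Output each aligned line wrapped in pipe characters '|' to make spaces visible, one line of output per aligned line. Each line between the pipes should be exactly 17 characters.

Answer: |young quickly in |
|owl vector tomato|
|display this     |
|waterfall two    |
|large owl box    |
|lion my structure|
|python was       |

Derivation:
Line 1: ['young', 'quickly', 'in'] (min_width=16, slack=1)
Line 2: ['owl', 'vector', 'tomato'] (min_width=17, slack=0)
Line 3: ['display', 'this'] (min_width=12, slack=5)
Line 4: ['waterfall', 'two'] (min_width=13, slack=4)
Line 5: ['large', 'owl', 'box'] (min_width=13, slack=4)
Line 6: ['lion', 'my', 'structure'] (min_width=17, slack=0)
Line 7: ['python', 'was'] (min_width=10, slack=7)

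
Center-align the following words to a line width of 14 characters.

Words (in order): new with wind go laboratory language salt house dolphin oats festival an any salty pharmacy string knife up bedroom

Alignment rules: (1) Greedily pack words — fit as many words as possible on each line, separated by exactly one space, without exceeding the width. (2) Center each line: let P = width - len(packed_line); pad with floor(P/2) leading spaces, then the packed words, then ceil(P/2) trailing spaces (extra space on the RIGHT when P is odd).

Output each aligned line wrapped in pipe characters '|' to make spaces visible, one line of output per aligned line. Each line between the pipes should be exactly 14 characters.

Answer: |new with wind |
|go laboratory |
|language salt |
|house dolphin |
|oats festival |
| an any salty |
|   pharmacy   |
| string knife |
|  up bedroom  |

Derivation:
Line 1: ['new', 'with', 'wind'] (min_width=13, slack=1)
Line 2: ['go', 'laboratory'] (min_width=13, slack=1)
Line 3: ['language', 'salt'] (min_width=13, slack=1)
Line 4: ['house', 'dolphin'] (min_width=13, slack=1)
Line 5: ['oats', 'festival'] (min_width=13, slack=1)
Line 6: ['an', 'any', 'salty'] (min_width=12, slack=2)
Line 7: ['pharmacy'] (min_width=8, slack=6)
Line 8: ['string', 'knife'] (min_width=12, slack=2)
Line 9: ['up', 'bedroom'] (min_width=10, slack=4)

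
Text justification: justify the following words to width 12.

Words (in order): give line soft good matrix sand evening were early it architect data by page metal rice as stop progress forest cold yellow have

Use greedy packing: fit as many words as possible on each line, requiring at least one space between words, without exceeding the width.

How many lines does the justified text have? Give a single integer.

Answer: 12

Derivation:
Line 1: ['give', 'line'] (min_width=9, slack=3)
Line 2: ['soft', 'good'] (min_width=9, slack=3)
Line 3: ['matrix', 'sand'] (min_width=11, slack=1)
Line 4: ['evening', 'were'] (min_width=12, slack=0)
Line 5: ['early', 'it'] (min_width=8, slack=4)
Line 6: ['architect'] (min_width=9, slack=3)
Line 7: ['data', 'by', 'page'] (min_width=12, slack=0)
Line 8: ['metal', 'rice'] (min_width=10, slack=2)
Line 9: ['as', 'stop'] (min_width=7, slack=5)
Line 10: ['progress'] (min_width=8, slack=4)
Line 11: ['forest', 'cold'] (min_width=11, slack=1)
Line 12: ['yellow', 'have'] (min_width=11, slack=1)
Total lines: 12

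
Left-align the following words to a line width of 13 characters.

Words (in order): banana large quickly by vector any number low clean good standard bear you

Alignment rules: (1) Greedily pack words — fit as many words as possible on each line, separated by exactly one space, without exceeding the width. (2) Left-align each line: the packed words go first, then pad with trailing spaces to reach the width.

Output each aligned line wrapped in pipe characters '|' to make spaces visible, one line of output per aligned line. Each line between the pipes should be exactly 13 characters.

Answer: |banana large |
|quickly by   |
|vector any   |
|number low   |
|clean good   |
|standard bear|
|you          |

Derivation:
Line 1: ['banana', 'large'] (min_width=12, slack=1)
Line 2: ['quickly', 'by'] (min_width=10, slack=3)
Line 3: ['vector', 'any'] (min_width=10, slack=3)
Line 4: ['number', 'low'] (min_width=10, slack=3)
Line 5: ['clean', 'good'] (min_width=10, slack=3)
Line 6: ['standard', 'bear'] (min_width=13, slack=0)
Line 7: ['you'] (min_width=3, slack=10)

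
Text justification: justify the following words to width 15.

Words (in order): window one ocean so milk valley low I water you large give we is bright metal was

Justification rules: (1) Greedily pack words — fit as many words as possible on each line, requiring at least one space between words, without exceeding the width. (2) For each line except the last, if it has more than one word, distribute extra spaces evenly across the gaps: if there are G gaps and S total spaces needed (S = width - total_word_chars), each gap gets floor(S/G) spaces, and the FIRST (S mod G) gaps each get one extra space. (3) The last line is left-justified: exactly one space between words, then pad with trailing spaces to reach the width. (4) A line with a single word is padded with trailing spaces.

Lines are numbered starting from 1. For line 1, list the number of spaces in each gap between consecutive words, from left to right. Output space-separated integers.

Line 1: ['window', 'one'] (min_width=10, slack=5)
Line 2: ['ocean', 'so', 'milk'] (min_width=13, slack=2)
Line 3: ['valley', 'low', 'I'] (min_width=12, slack=3)
Line 4: ['water', 'you', 'large'] (min_width=15, slack=0)
Line 5: ['give', 'we', 'is'] (min_width=10, slack=5)
Line 6: ['bright', 'metal'] (min_width=12, slack=3)
Line 7: ['was'] (min_width=3, slack=12)

Answer: 6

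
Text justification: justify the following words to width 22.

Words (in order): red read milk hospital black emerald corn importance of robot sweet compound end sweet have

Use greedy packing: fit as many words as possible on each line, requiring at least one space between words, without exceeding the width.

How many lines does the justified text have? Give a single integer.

Line 1: ['red', 'read', 'milk', 'hospital'] (min_width=22, slack=0)
Line 2: ['black', 'emerald', 'corn'] (min_width=18, slack=4)
Line 3: ['importance', 'of', 'robot'] (min_width=19, slack=3)
Line 4: ['sweet', 'compound', 'end'] (min_width=18, slack=4)
Line 5: ['sweet', 'have'] (min_width=10, slack=12)
Total lines: 5

Answer: 5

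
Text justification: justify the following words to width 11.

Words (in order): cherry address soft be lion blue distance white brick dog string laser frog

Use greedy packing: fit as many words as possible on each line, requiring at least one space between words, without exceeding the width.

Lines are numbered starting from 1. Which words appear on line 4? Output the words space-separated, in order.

Line 1: ['cherry'] (min_width=6, slack=5)
Line 2: ['address'] (min_width=7, slack=4)
Line 3: ['soft', 'be'] (min_width=7, slack=4)
Line 4: ['lion', 'blue'] (min_width=9, slack=2)
Line 5: ['distance'] (min_width=8, slack=3)
Line 6: ['white', 'brick'] (min_width=11, slack=0)
Line 7: ['dog', 'string'] (min_width=10, slack=1)
Line 8: ['laser', 'frog'] (min_width=10, slack=1)

Answer: lion blue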